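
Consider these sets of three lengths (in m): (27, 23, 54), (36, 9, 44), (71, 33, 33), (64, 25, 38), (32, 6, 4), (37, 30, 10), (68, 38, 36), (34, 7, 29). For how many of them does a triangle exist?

4

(23,27,54): 23+27 ≤ 54 → not valid
(9,36,44): 9+36 > 44 → valid
(33,33,71): 33+33 ≤ 71 → not valid
(25,38,64): 25+38 ≤ 64 → not valid
(4,6,32): 4+6 ≤ 32 → not valid
(10,30,37): 10+30 > 37 → valid
(36,38,68): 36+38 > 68 → valid
(7,29,34): 7+29 > 34 → valid
4 of the 8 triples form a triangle.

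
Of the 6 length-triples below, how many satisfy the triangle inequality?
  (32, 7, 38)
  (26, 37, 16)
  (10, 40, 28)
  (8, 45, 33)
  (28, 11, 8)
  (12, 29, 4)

2

(7,32,38): 7+32 > 38 → valid
(16,26,37): 16+26 > 37 → valid
(10,28,40): 10+28 ≤ 40 → not valid
(8,33,45): 8+33 ≤ 45 → not valid
(8,11,28): 8+11 ≤ 28 → not valid
(4,12,29): 4+12 ≤ 29 → not valid
2 of the 6 triples form a triangle.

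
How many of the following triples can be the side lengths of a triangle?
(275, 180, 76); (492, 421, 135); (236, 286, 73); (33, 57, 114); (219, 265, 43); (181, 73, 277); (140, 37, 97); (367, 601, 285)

(76,180,275): 76+180 ≤ 275 → not valid
(135,421,492): 135+421 > 492 → valid
(73,236,286): 73+236 > 286 → valid
(33,57,114): 33+57 ≤ 114 → not valid
(43,219,265): 43+219 ≤ 265 → not valid
(73,181,277): 73+181 ≤ 277 → not valid
(37,97,140): 37+97 ≤ 140 → not valid
(285,367,601): 285+367 > 601 → valid
3 of the 8 triples form a triangle.

3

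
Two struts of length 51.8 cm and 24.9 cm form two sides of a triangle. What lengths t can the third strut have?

26.9 < t < 76.7 (cm)

By the triangle inequality, t must be less than 51.8 + 24.9 = 76.7 and greater than |51.8 − 24.9| = 26.9.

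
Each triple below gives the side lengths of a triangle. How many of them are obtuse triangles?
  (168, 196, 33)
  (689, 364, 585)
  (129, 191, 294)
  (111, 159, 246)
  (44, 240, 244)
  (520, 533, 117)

3

(168,196,33): 33²+168² = 29313 < 38416 = 196² → obtuse
(689,364,585): 364²+585² = 474721 = 689² → right
(129,191,294): 129²+191² = 53122 < 86436 = 294² → obtuse
(111,159,246): 111²+159² = 37602 < 60516 = 246² → obtuse
(44,240,244): 44²+240² = 59536 = 244² → right
(520,533,117): 117²+520² = 284089 = 533² → right
3 of the 6 are obtuse.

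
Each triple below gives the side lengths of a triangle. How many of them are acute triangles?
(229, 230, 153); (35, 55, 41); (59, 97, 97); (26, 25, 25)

3

(229,230,153): 153²+229² = 75850 > 52900 = 230² → acute
(35,55,41): 35²+41² = 2906 < 3025 = 55² → obtuse
(59,97,97): 59²+97² = 12890 > 9409 = 97² → acute
(26,25,25): 25²+25² = 1250 > 676 = 26² → acute
3 of the 4 are acute.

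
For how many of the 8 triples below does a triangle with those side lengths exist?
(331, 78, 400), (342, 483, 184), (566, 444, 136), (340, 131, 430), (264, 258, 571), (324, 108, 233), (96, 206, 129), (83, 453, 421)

(78,331,400): 78+331 > 400 → valid
(184,342,483): 184+342 > 483 → valid
(136,444,566): 136+444 > 566 → valid
(131,340,430): 131+340 > 430 → valid
(258,264,571): 258+264 ≤ 571 → not valid
(108,233,324): 108+233 > 324 → valid
(96,129,206): 96+129 > 206 → valid
(83,421,453): 83+421 > 453 → valid
7 of the 8 triples form a triangle.

7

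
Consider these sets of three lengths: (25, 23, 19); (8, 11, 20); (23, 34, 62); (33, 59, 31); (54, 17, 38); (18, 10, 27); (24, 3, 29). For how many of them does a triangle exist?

(19,23,25): 19+23 > 25 → valid
(8,11,20): 8+11 ≤ 20 → not valid
(23,34,62): 23+34 ≤ 62 → not valid
(31,33,59): 31+33 > 59 → valid
(17,38,54): 17+38 > 54 → valid
(10,18,27): 10+18 > 27 → valid
(3,24,29): 3+24 ≤ 29 → not valid
4 of the 7 triples form a triangle.

4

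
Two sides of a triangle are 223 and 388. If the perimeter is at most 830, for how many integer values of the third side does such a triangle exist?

54

Triangle inequality: 165 < x < 611. Perimeter ≤ 830 gives x ≤ 830 − 223 − 388 = 219.
So 165 < x ≤ 219; integers 166 through 219: 54 values.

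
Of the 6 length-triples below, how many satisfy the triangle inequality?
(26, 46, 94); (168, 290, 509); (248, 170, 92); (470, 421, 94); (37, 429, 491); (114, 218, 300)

(26,46,94): 26+46 ≤ 94 → not valid
(168,290,509): 168+290 ≤ 509 → not valid
(92,170,248): 92+170 > 248 → valid
(94,421,470): 94+421 > 470 → valid
(37,429,491): 37+429 ≤ 491 → not valid
(114,218,300): 114+218 > 300 → valid
3 of the 6 triples form a triangle.

3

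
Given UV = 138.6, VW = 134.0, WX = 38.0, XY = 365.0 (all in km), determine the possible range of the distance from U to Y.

54.4 ≤ UY ≤ 675.6 km

The maximum is all hops collinear in one direction: 138.6 + 134.0 + 38.0 + 365.0 = 675.6.
The longest hop is 365.0; the others sum to 310.6. Folding the others back against it leaves at least 365.0 − 310.6 = 54.4.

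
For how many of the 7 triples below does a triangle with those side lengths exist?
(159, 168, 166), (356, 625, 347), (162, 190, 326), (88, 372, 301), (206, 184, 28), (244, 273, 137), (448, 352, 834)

6

(159,166,168): 159+166 > 168 → valid
(347,356,625): 347+356 > 625 → valid
(162,190,326): 162+190 > 326 → valid
(88,301,372): 88+301 > 372 → valid
(28,184,206): 28+184 > 206 → valid
(137,244,273): 137+244 > 273 → valid
(352,448,834): 352+448 ≤ 834 → not valid
6 of the 7 triples form a triangle.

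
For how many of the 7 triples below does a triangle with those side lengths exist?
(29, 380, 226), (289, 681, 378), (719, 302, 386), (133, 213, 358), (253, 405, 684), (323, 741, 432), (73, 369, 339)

(29,226,380): 29+226 ≤ 380 → not valid
(289,378,681): 289+378 ≤ 681 → not valid
(302,386,719): 302+386 ≤ 719 → not valid
(133,213,358): 133+213 ≤ 358 → not valid
(253,405,684): 253+405 ≤ 684 → not valid
(323,432,741): 323+432 > 741 → valid
(73,339,369): 73+339 > 369 → valid
2 of the 7 triples form a triangle.

2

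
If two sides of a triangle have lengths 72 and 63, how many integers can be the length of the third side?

125

The third side lies in the open interval (9, 135).
Integers from 10 to 134 inclusive: 134 − 10 + 1 = 125.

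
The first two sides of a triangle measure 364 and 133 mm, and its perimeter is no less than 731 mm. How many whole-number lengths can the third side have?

Triangle inequality: 231 < x < 497. Perimeter ≥ 731 gives x ≥ 731 − 364 − 133 = 234.
So 234 ≤ x < 497; integers 234 through 496: 263 values.

263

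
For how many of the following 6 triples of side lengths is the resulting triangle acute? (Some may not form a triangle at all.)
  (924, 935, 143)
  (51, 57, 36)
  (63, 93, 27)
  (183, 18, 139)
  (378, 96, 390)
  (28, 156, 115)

1

(924,935,143): 143²+924² = 874225 = 935² → right
(51,57,36): 36²+51² = 3897 > 3249 = 57² → acute
(63,93,27): 27+63 ≤ 93, not a triangle
(183,18,139): 18+139 ≤ 183, not a triangle
(378,96,390): 96²+378² = 152100 = 390² → right
(28,156,115): 28+115 ≤ 156, not a triangle
1 of the 6 is acute.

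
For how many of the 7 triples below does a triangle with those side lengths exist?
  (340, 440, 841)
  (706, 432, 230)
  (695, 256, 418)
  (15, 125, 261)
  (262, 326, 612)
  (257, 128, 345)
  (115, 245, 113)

(340,440,841): 340+440 ≤ 841 → not valid
(230,432,706): 230+432 ≤ 706 → not valid
(256,418,695): 256+418 ≤ 695 → not valid
(15,125,261): 15+125 ≤ 261 → not valid
(262,326,612): 262+326 ≤ 612 → not valid
(128,257,345): 128+257 > 345 → valid
(113,115,245): 113+115 ≤ 245 → not valid
1 of the 7 triples forms a triangle.

1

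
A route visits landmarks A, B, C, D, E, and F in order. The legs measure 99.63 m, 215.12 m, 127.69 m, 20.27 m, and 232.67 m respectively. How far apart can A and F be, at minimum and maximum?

0 ≤ AF ≤ 695.38 m

The maximum is all hops collinear in one direction: 99.63 + 215.12 + 127.69 + 20.27 + 232.67 = 695.38.
The longest hop is 232.67; the others sum to 462.71. Since 232.67 ≤ 462.71, the path can fold back on itself completely, so the minimum distance is 0.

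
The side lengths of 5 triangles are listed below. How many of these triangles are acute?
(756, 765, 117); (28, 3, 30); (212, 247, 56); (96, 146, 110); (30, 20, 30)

(756,765,117): 117²+756² = 585225 = 765² → right
(28,3,30): 3²+28² = 793 < 900 = 30² → obtuse
(212,247,56): 56²+212² = 48080 < 61009 = 247² → obtuse
(96,146,110): 96²+110² = 21316 = 146² → right
(30,20,30): 20²+30² = 1300 > 900 = 30² → acute
1 of the 5 is acute.

1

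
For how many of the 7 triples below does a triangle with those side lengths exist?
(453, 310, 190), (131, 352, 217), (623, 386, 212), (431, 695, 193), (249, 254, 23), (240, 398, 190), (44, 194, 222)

4

(190,310,453): 190+310 > 453 → valid
(131,217,352): 131+217 ≤ 352 → not valid
(212,386,623): 212+386 ≤ 623 → not valid
(193,431,695): 193+431 ≤ 695 → not valid
(23,249,254): 23+249 > 254 → valid
(190,240,398): 190+240 > 398 → valid
(44,194,222): 44+194 > 222 → valid
4 of the 7 triples form a triangle.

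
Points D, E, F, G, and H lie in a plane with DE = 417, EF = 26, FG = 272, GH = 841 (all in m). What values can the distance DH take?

The maximum is all hops collinear in one direction: 417 + 26 + 272 + 841 = 1556.
The longest hop is 841; the others sum to 715. Folding the others back against it leaves at least 841 − 715 = 126.

126 ≤ DH ≤ 1556 m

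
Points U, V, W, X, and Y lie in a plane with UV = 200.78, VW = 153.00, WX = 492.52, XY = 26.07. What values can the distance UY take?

The maximum is all hops collinear in one direction: 200.78 + 153.00 + 492.52 + 26.07 = 872.37.
The longest hop is 492.52; the others sum to 379.85. Folding the others back against it leaves at least 492.52 − 379.85 = 112.67.

112.67 ≤ UY ≤ 872.37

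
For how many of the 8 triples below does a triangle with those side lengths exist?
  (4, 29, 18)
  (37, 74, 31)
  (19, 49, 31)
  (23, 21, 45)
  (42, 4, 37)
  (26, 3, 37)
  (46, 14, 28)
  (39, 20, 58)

(4,18,29): 4+18 ≤ 29 → not valid
(31,37,74): 31+37 ≤ 74 → not valid
(19,31,49): 19+31 > 49 → valid
(21,23,45): 21+23 ≤ 45 → not valid
(4,37,42): 4+37 ≤ 42 → not valid
(3,26,37): 3+26 ≤ 37 → not valid
(14,28,46): 14+28 ≤ 46 → not valid
(20,39,58): 20+39 > 58 → valid
2 of the 8 triples form a triangle.

2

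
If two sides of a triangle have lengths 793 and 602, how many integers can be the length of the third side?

1203

The third side lies in the open interval (191, 1395).
Integers from 192 to 1394 inclusive: 1394 − 192 + 1 = 1203.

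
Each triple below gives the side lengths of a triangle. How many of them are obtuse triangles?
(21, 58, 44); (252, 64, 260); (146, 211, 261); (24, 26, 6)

(21,58,44): 21²+44² = 2377 < 3364 = 58² → obtuse
(252,64,260): 64²+252² = 67600 = 260² → right
(146,211,261): 146²+211² = 65837 < 68121 = 261² → obtuse
(24,26,6): 6²+24² = 612 < 676 = 26² → obtuse
3 of the 4 are obtuse.

3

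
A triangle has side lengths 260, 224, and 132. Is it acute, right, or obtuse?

Compare the square of the longest side to the sum of squares of the other two: 132² + 224² = 67600 = 260².

right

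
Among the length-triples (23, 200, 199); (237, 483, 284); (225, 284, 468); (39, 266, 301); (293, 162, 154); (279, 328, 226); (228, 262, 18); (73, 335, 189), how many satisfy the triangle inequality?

6

(23,199,200): 23+199 > 200 → valid
(237,284,483): 237+284 > 483 → valid
(225,284,468): 225+284 > 468 → valid
(39,266,301): 39+266 > 301 → valid
(154,162,293): 154+162 > 293 → valid
(226,279,328): 226+279 > 328 → valid
(18,228,262): 18+228 ≤ 262 → not valid
(73,189,335): 73+189 ≤ 335 → not valid
6 of the 8 triples form a triangle.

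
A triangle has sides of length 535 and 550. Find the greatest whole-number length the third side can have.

The third side must be strictly less than 535 + 550 = 1085.
The largest integer below 1085 is 1084.

1084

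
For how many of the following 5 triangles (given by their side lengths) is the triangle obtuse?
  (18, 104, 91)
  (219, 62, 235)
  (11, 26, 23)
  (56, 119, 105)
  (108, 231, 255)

(18,104,91): 18²+91² = 8605 < 10816 = 104² → obtuse
(219,62,235): 62²+219² = 51805 < 55225 = 235² → obtuse
(11,26,23): 11²+23² = 650 < 676 = 26² → obtuse
(56,119,105): 56²+105² = 14161 = 119² → right
(108,231,255): 108²+231² = 65025 = 255² → right
3 of the 5 are obtuse.

3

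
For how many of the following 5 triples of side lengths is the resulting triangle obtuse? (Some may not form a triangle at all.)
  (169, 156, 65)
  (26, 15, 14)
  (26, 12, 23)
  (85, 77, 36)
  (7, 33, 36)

3

(169,156,65): 65²+156² = 28561 = 169² → right
(26,15,14): 14²+15² = 421 < 676 = 26² → obtuse
(26,12,23): 12²+23² = 673 < 676 = 26² → obtuse
(85,77,36): 36²+77² = 7225 = 85² → right
(7,33,36): 7²+33² = 1138 < 1296 = 36² → obtuse
3 of the 5 are obtuse.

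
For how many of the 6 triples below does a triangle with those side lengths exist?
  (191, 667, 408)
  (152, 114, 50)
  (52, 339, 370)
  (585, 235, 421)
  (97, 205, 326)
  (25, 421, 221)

3

(191,408,667): 191+408 ≤ 667 → not valid
(50,114,152): 50+114 > 152 → valid
(52,339,370): 52+339 > 370 → valid
(235,421,585): 235+421 > 585 → valid
(97,205,326): 97+205 ≤ 326 → not valid
(25,221,421): 25+221 ≤ 421 → not valid
3 of the 6 triples form a triangle.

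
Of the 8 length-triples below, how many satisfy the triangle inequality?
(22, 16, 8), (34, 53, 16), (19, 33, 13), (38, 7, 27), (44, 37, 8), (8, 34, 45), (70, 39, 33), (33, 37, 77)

3

(8,16,22): 8+16 > 22 → valid
(16,34,53): 16+34 ≤ 53 → not valid
(13,19,33): 13+19 ≤ 33 → not valid
(7,27,38): 7+27 ≤ 38 → not valid
(8,37,44): 8+37 > 44 → valid
(8,34,45): 8+34 ≤ 45 → not valid
(33,39,70): 33+39 > 70 → valid
(33,37,77): 33+37 ≤ 77 → not valid
3 of the 8 triples form a triangle.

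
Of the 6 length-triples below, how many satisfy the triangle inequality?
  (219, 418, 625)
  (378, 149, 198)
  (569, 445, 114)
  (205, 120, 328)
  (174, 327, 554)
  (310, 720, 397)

1

(219,418,625): 219+418 > 625 → valid
(149,198,378): 149+198 ≤ 378 → not valid
(114,445,569): 114+445 ≤ 569 → not valid
(120,205,328): 120+205 ≤ 328 → not valid
(174,327,554): 174+327 ≤ 554 → not valid
(310,397,720): 310+397 ≤ 720 → not valid
1 of the 6 triples forms a triangle.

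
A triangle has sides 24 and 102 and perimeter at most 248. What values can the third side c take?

78 < c ≤ 122

Triangle inequality alone gives 78 < c < 126.
The perimeter condition gives c ≤ 248 − 24 − 102 = 122.
Intersecting the two: 78 < c ≤ 122.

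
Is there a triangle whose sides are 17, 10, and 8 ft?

The longest side is 17, and the other two sum to 18.
Since 18 > 17, the triangle inequality holds.

Yes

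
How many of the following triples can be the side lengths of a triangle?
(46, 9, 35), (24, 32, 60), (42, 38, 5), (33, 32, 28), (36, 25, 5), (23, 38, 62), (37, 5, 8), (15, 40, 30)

3

(9,35,46): 9+35 ≤ 46 → not valid
(24,32,60): 24+32 ≤ 60 → not valid
(5,38,42): 5+38 > 42 → valid
(28,32,33): 28+32 > 33 → valid
(5,25,36): 5+25 ≤ 36 → not valid
(23,38,62): 23+38 ≤ 62 → not valid
(5,8,37): 5+8 ≤ 37 → not valid
(15,30,40): 15+30 > 40 → valid
3 of the 8 triples form a triangle.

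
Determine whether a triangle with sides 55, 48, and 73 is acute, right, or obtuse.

Compare the square of the longest side to the sum of squares of the other two: 48² + 55² = 5329 = 73².

right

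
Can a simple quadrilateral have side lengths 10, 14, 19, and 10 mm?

Yes

A quadrilateral exists iff every side is shorter than the sum of the others — equivalently, the longest side is less than the sum of the rest.
Longest side 19 < 34 (sum of the remaining 3), so yes.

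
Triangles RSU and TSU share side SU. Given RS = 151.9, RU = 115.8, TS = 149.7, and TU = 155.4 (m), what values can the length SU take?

From triangle RSU: |151.9 − 115.8| < SU < 151.9 + 115.8, i.e. 36.1 < SU < 267.7.
From triangle TSU: 5.7 < SU < 305.1.
Both must hold, so SU lies in the intersection.

36.1 < SU < 267.7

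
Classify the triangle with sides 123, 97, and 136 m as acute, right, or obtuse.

acute

Compare the square of the longest side to the sum of squares of the other two: 97² + 123² = 24538 > 18496 = 136².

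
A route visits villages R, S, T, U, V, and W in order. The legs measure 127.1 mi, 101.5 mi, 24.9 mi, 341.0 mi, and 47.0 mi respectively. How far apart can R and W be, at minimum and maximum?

The maximum is all hops collinear in one direction: 127.1 + 101.5 + 24.9 + 341.0 + 47.0 = 641.5.
The longest hop is 341.0; the others sum to 300.5. Folding the others back against it leaves at least 341.0 − 300.5 = 40.5.

40.5 ≤ RW ≤ 641.5 mi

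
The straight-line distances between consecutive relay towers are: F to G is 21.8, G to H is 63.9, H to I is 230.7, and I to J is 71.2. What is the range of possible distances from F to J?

The maximum is all hops collinear in one direction: 21.8 + 63.9 + 230.7 + 71.2 = 387.6.
The longest hop is 230.7; the others sum to 156.9. Folding the others back against it leaves at least 230.7 − 156.9 = 73.8.

73.8 ≤ FJ ≤ 387.6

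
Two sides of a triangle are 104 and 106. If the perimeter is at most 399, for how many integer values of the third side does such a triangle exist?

187

Triangle inequality: 2 < x < 210. Perimeter ≤ 399 gives x ≤ 399 − 104 − 106 = 189.
So 2 < x ≤ 189; integers 3 through 189: 187 values.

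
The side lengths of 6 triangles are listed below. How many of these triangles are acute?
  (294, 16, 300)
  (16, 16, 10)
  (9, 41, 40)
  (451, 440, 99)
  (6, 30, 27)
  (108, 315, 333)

1

(294,16,300): 16²+294² = 86692 < 90000 = 300² → obtuse
(16,16,10): 10²+16² = 356 > 256 = 16² → acute
(9,41,40): 9²+40² = 1681 = 41² → right
(451,440,99): 99²+440² = 203401 = 451² → right
(6,30,27): 6²+27² = 765 < 900 = 30² → obtuse
(108,315,333): 108²+315² = 110889 = 333² → right
1 of the 6 is acute.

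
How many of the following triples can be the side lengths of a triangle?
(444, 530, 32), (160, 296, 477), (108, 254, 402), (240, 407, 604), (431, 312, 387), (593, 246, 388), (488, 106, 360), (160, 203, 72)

4

(32,444,530): 32+444 ≤ 530 → not valid
(160,296,477): 160+296 ≤ 477 → not valid
(108,254,402): 108+254 ≤ 402 → not valid
(240,407,604): 240+407 > 604 → valid
(312,387,431): 312+387 > 431 → valid
(246,388,593): 246+388 > 593 → valid
(106,360,488): 106+360 ≤ 488 → not valid
(72,160,203): 72+160 > 203 → valid
4 of the 8 triples form a triangle.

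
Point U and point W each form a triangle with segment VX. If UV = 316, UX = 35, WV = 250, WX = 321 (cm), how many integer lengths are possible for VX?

From triangle UVX: 281 < VX < 351.
From triangle WVX: 71 < VX < 571.
Intersection: 281 < VX < 351, so integers 282 through 350: 69 values.

69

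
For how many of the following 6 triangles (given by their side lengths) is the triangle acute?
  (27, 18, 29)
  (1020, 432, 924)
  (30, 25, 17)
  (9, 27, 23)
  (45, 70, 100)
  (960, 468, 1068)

2

(27,18,29): 18²+27² = 1053 > 841 = 29² → acute
(1020,432,924): 432²+924² = 1040400 = 1020² → right
(30,25,17): 17²+25² = 914 > 900 = 30² → acute
(9,27,23): 9²+23² = 610 < 729 = 27² → obtuse
(45,70,100): 45²+70² = 6925 < 10000 = 100² → obtuse
(960,468,1068): 468²+960² = 1140624 = 1068² → right
2 of the 6 are acute.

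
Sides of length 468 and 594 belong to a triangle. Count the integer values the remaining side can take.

The third side lies in the open interval (126, 1062).
Integers from 127 to 1061 inclusive: 1061 − 127 + 1 = 935.

935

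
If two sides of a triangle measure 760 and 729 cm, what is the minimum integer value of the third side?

The third side must be strictly greater than |760 − 729| = 31.
The smallest integer above 31 is 32.

32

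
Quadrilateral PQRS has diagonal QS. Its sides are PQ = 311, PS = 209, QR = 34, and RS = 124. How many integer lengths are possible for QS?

55

From triangle PQS: 102 < QS < 520.
From triangle RQS: 90 < QS < 158.
Intersection: 102 < QS < 158, so integers 103 through 157: 55 values.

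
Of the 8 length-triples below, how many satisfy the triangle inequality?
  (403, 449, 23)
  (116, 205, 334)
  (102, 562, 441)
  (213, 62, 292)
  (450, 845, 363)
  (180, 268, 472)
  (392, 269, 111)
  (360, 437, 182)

1

(23,403,449): 23+403 ≤ 449 → not valid
(116,205,334): 116+205 ≤ 334 → not valid
(102,441,562): 102+441 ≤ 562 → not valid
(62,213,292): 62+213 ≤ 292 → not valid
(363,450,845): 363+450 ≤ 845 → not valid
(180,268,472): 180+268 ≤ 472 → not valid
(111,269,392): 111+269 ≤ 392 → not valid
(182,360,437): 182+360 > 437 → valid
1 of the 8 triples forms a triangle.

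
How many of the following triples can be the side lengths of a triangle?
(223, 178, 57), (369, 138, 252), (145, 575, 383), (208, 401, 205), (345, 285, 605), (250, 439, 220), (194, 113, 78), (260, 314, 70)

(57,178,223): 57+178 > 223 → valid
(138,252,369): 138+252 > 369 → valid
(145,383,575): 145+383 ≤ 575 → not valid
(205,208,401): 205+208 > 401 → valid
(285,345,605): 285+345 > 605 → valid
(220,250,439): 220+250 > 439 → valid
(78,113,194): 78+113 ≤ 194 → not valid
(70,260,314): 70+260 > 314 → valid
6 of the 8 triples form a triangle.

6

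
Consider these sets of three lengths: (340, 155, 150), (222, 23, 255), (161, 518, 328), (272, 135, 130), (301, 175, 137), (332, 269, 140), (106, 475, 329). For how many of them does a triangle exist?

(150,155,340): 150+155 ≤ 340 → not valid
(23,222,255): 23+222 ≤ 255 → not valid
(161,328,518): 161+328 ≤ 518 → not valid
(130,135,272): 130+135 ≤ 272 → not valid
(137,175,301): 137+175 > 301 → valid
(140,269,332): 140+269 > 332 → valid
(106,329,475): 106+329 ≤ 475 → not valid
2 of the 7 triples form a triangle.

2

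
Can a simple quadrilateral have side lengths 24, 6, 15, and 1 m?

For a quadrilateral, each side must be shorter than the sum of the others.
Here the longest side is 24, but the remaining 3 sides sum to only 22.

No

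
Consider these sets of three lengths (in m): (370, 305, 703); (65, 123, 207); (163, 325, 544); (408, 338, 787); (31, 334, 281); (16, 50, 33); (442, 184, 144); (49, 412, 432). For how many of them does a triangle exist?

(305,370,703): 305+370 ≤ 703 → not valid
(65,123,207): 65+123 ≤ 207 → not valid
(163,325,544): 163+325 ≤ 544 → not valid
(338,408,787): 338+408 ≤ 787 → not valid
(31,281,334): 31+281 ≤ 334 → not valid
(16,33,50): 16+33 ≤ 50 → not valid
(144,184,442): 144+184 ≤ 442 → not valid
(49,412,432): 49+412 > 432 → valid
1 of the 8 triples forms a triangle.

1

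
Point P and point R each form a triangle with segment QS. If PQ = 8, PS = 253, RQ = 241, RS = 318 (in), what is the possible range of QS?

From triangle PQS: |8 − 253| < QS < 8 + 253, i.e. 245 < QS < 261.
From triangle RQS: 77 < QS < 559.
Both must hold, so QS lies in the intersection.

245 < QS < 261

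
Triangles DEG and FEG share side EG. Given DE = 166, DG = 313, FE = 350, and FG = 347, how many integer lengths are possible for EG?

From triangle DEG: 147 < EG < 479.
From triangle FEG: 3 < EG < 697.
Intersection: 147 < EG < 479, so integers 148 through 478: 331 values.

331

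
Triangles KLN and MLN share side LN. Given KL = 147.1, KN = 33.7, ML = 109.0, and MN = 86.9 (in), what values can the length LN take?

113.4 < LN < 180.8

From triangle KLN: |147.1 − 33.7| < LN < 147.1 + 33.7, i.e. 113.4 < LN < 180.8.
From triangle MLN: 22.1 < LN < 195.9.
Both must hold, so LN lies in the intersection.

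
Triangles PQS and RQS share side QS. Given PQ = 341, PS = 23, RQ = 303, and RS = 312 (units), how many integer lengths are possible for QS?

45

From triangle PQS: 318 < QS < 364.
From triangle RQS: 9 < QS < 615.
Intersection: 318 < QS < 364, so integers 319 through 363: 45 values.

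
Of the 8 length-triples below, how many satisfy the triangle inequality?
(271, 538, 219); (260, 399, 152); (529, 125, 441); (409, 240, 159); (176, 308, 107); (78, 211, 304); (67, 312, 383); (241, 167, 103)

3

(219,271,538): 219+271 ≤ 538 → not valid
(152,260,399): 152+260 > 399 → valid
(125,441,529): 125+441 > 529 → valid
(159,240,409): 159+240 ≤ 409 → not valid
(107,176,308): 107+176 ≤ 308 → not valid
(78,211,304): 78+211 ≤ 304 → not valid
(67,312,383): 67+312 ≤ 383 → not valid
(103,167,241): 103+167 > 241 → valid
3 of the 8 triples form a triangle.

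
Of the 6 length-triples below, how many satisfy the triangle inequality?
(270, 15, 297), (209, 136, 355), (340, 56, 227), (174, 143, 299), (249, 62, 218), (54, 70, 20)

(15,270,297): 15+270 ≤ 297 → not valid
(136,209,355): 136+209 ≤ 355 → not valid
(56,227,340): 56+227 ≤ 340 → not valid
(143,174,299): 143+174 > 299 → valid
(62,218,249): 62+218 > 249 → valid
(20,54,70): 20+54 > 70 → valid
3 of the 6 triples form a triangle.

3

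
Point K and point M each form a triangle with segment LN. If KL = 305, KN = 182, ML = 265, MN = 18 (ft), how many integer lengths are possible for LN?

From triangle KLN: 123 < LN < 487.
From triangle MLN: 247 < LN < 283.
Intersection: 247 < LN < 283, so integers 248 through 282: 35 values.

35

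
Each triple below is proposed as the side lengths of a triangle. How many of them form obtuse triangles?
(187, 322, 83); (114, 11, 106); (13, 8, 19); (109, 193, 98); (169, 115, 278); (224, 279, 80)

(187,322,83): 83+187 ≤ 322, not a triangle
(114,11,106): 11²+106² = 11357 < 12996 = 114² → obtuse
(13,8,19): 8²+13² = 233 < 361 = 19² → obtuse
(109,193,98): 98²+109² = 21485 < 37249 = 193² → obtuse
(169,115,278): 115²+169² = 41786 < 77284 = 278² → obtuse
(224,279,80): 80²+224² = 56576 < 77841 = 279² → obtuse
5 of the 6 are obtuse.

5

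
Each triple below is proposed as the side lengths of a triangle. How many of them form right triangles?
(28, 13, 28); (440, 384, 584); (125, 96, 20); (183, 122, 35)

1

(28,13,28): 13²+28² = 953 > 784 = 28² → acute
(440,384,584): 384²+440² = 341056 = 584² → right
(125,96,20): 20+96 ≤ 125, not a triangle
(183,122,35): 35+122 ≤ 183, not a triangle
1 of the 4 is right.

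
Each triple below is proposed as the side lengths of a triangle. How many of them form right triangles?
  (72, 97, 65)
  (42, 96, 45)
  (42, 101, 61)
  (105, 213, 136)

1

(72,97,65): 65²+72² = 9409 = 97² → right
(42,96,45): 42+45 ≤ 96, not a triangle
(42,101,61): 42²+61² = 5485 < 10201 = 101² → obtuse
(105,213,136): 105²+136² = 29521 < 45369 = 213² → obtuse
1 of the 4 is right.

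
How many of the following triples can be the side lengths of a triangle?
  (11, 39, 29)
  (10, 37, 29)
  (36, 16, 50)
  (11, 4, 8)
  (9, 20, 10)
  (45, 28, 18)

5

(11,29,39): 11+29 > 39 → valid
(10,29,37): 10+29 > 37 → valid
(16,36,50): 16+36 > 50 → valid
(4,8,11): 4+8 > 11 → valid
(9,10,20): 9+10 ≤ 20 → not valid
(18,28,45): 18+28 > 45 → valid
5 of the 6 triples form a triangle.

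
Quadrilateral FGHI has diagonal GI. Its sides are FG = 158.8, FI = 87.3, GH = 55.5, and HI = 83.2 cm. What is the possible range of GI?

From triangle FGI: |158.8 − 87.3| < GI < 158.8 + 87.3, i.e. 71.5 < GI < 246.1.
From triangle HGI: 27.7 < GI < 138.7.
Both must hold, so GI lies in the intersection.

71.5 < GI < 138.7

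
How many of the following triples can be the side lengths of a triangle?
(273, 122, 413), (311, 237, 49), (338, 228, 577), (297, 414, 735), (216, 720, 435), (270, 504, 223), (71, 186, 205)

1

(122,273,413): 122+273 ≤ 413 → not valid
(49,237,311): 49+237 ≤ 311 → not valid
(228,338,577): 228+338 ≤ 577 → not valid
(297,414,735): 297+414 ≤ 735 → not valid
(216,435,720): 216+435 ≤ 720 → not valid
(223,270,504): 223+270 ≤ 504 → not valid
(71,186,205): 71+186 > 205 → valid
1 of the 7 triples forms a triangle.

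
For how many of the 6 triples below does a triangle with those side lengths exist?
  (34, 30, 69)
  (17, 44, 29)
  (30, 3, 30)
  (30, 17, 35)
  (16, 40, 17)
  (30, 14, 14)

(30,34,69): 30+34 ≤ 69 → not valid
(17,29,44): 17+29 > 44 → valid
(3,30,30): 3+30 > 30 → valid
(17,30,35): 17+30 > 35 → valid
(16,17,40): 16+17 ≤ 40 → not valid
(14,14,30): 14+14 ≤ 30 → not valid
3 of the 6 triples form a triangle.

3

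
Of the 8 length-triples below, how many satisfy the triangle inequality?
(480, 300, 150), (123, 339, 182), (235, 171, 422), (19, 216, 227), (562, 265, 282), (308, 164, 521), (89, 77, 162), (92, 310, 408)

(150,300,480): 150+300 ≤ 480 → not valid
(123,182,339): 123+182 ≤ 339 → not valid
(171,235,422): 171+235 ≤ 422 → not valid
(19,216,227): 19+216 > 227 → valid
(265,282,562): 265+282 ≤ 562 → not valid
(164,308,521): 164+308 ≤ 521 → not valid
(77,89,162): 77+89 > 162 → valid
(92,310,408): 92+310 ≤ 408 → not valid
2 of the 8 triples form a triangle.

2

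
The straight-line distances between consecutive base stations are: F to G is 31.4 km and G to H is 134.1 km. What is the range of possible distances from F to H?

102.7 ≤ FH ≤ 165.5 km

By the triangle inequality, |31.4 − 134.1| ≤ FH ≤ 31.4 + 134.1.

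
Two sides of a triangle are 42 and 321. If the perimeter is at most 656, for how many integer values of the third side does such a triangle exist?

14

Triangle inequality: 279 < x < 363. Perimeter ≤ 656 gives x ≤ 656 − 42 − 321 = 293.
So 279 < x ≤ 293; integers 280 through 293: 14 values.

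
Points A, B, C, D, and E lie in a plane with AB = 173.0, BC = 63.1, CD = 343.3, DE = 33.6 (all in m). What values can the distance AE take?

73.6 ≤ AE ≤ 613.0 m

The maximum is all hops collinear in one direction: 173.0 + 63.1 + 343.3 + 33.6 = 613.0.
The longest hop is 343.3; the others sum to 269.7. Folding the others back against it leaves at least 343.3 − 269.7 = 73.6.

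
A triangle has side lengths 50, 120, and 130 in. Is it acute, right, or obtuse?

Compare the square of the longest side to the sum of squares of the other two: 50² + 120² = 16900 = 130².

right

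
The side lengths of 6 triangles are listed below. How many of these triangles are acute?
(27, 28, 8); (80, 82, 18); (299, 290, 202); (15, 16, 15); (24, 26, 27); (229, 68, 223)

5

(27,28,8): 8²+27² = 793 > 784 = 28² → acute
(80,82,18): 18²+80² = 6724 = 82² → right
(299,290,202): 202²+290² = 124904 > 89401 = 299² → acute
(15,16,15): 15²+15² = 450 > 256 = 16² → acute
(24,26,27): 24²+26² = 1252 > 729 = 27² → acute
(229,68,223): 68²+223² = 54353 > 52441 = 229² → acute
5 of the 6 are acute.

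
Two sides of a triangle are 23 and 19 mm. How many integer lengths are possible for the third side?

The third side lies in the open interval (4, 42).
Integers from 5 to 41 inclusive: 41 − 5 + 1 = 37.

37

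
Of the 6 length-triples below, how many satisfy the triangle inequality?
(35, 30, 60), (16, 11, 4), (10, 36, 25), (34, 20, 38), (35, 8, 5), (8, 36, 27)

(30,35,60): 30+35 > 60 → valid
(4,11,16): 4+11 ≤ 16 → not valid
(10,25,36): 10+25 ≤ 36 → not valid
(20,34,38): 20+34 > 38 → valid
(5,8,35): 5+8 ≤ 35 → not valid
(8,27,36): 8+27 ≤ 36 → not valid
2 of the 6 triples form a triangle.

2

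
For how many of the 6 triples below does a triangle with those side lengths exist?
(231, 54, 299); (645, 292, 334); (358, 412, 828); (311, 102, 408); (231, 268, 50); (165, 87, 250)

(54,231,299): 54+231 ≤ 299 → not valid
(292,334,645): 292+334 ≤ 645 → not valid
(358,412,828): 358+412 ≤ 828 → not valid
(102,311,408): 102+311 > 408 → valid
(50,231,268): 50+231 > 268 → valid
(87,165,250): 87+165 > 250 → valid
3 of the 6 triples form a triangle.

3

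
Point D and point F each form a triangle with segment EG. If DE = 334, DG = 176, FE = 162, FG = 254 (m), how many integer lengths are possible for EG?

257

From triangle DEG: 158 < EG < 510.
From triangle FEG: 92 < EG < 416.
Intersection: 158 < EG < 416, so integers 159 through 415: 257 values.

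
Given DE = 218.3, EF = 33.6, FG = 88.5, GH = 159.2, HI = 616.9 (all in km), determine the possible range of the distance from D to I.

117.3 ≤ DI ≤ 1116.5 km

The maximum is all hops collinear in one direction: 218.3 + 33.6 + 88.5 + 159.2 + 616.9 = 1116.5.
The longest hop is 616.9; the others sum to 499.6. Folding the others back against it leaves at least 616.9 − 499.6 = 117.3.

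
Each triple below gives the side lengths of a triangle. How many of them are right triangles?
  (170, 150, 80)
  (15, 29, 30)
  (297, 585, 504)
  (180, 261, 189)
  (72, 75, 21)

4

(170,150,80): 80²+150² = 28900 = 170² → right
(15,29,30): 15²+29² = 1066 > 900 = 30² → acute
(297,585,504): 297²+504² = 342225 = 585² → right
(180,261,189): 180²+189² = 68121 = 261² → right
(72,75,21): 21²+72² = 5625 = 75² → right
4 of the 5 are right.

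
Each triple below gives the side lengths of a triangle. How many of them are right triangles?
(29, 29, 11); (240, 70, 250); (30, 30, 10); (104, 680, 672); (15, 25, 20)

3

(29,29,11): 11²+29² = 962 > 841 = 29² → acute
(240,70,250): 70²+240² = 62500 = 250² → right
(30,30,10): 10²+30² = 1000 > 900 = 30² → acute
(104,680,672): 104²+672² = 462400 = 680² → right
(15,25,20): 15²+20² = 625 = 25² → right
3 of the 5 are right.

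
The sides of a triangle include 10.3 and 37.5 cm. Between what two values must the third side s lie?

27.2 < s < 47.8 (cm)

By the triangle inequality, s must be less than 10.3 + 37.5 = 47.8 and greater than |10.3 − 37.5| = 27.2.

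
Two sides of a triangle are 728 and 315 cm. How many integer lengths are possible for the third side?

629

The third side lies in the open interval (413, 1043).
Integers from 414 to 1042 inclusive: 1042 − 414 + 1 = 629.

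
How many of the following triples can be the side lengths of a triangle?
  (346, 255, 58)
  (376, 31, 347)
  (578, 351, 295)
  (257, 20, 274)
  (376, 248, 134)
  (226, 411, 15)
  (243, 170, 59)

4

(58,255,346): 58+255 ≤ 346 → not valid
(31,347,376): 31+347 > 376 → valid
(295,351,578): 295+351 > 578 → valid
(20,257,274): 20+257 > 274 → valid
(134,248,376): 134+248 > 376 → valid
(15,226,411): 15+226 ≤ 411 → not valid
(59,170,243): 59+170 ≤ 243 → not valid
4 of the 7 triples form a triangle.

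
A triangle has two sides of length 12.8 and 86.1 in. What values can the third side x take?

73.3 < x < 98.9

By the triangle inequality, x must be less than 12.8 + 86.1 = 98.9 and greater than |12.8 − 86.1| = 73.3.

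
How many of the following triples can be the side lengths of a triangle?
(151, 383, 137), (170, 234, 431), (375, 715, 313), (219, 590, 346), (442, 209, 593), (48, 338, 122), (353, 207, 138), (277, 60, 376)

(137,151,383): 137+151 ≤ 383 → not valid
(170,234,431): 170+234 ≤ 431 → not valid
(313,375,715): 313+375 ≤ 715 → not valid
(219,346,590): 219+346 ≤ 590 → not valid
(209,442,593): 209+442 > 593 → valid
(48,122,338): 48+122 ≤ 338 → not valid
(138,207,353): 138+207 ≤ 353 → not valid
(60,277,376): 60+277 ≤ 376 → not valid
1 of the 8 triples forms a triangle.

1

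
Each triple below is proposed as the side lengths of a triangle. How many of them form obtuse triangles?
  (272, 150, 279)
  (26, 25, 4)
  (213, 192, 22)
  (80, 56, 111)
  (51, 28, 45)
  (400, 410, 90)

(272,150,279): 150²+272² = 96484 > 77841 = 279² → acute
(26,25,4): 4²+25² = 641 < 676 = 26² → obtuse
(213,192,22): 22²+192² = 37348 < 45369 = 213² → obtuse
(80,56,111): 56²+80² = 9536 < 12321 = 111² → obtuse
(51,28,45): 28²+45² = 2809 > 2601 = 51² → acute
(400,410,90): 90²+400² = 168100 = 410² → right
3 of the 6 are obtuse.

3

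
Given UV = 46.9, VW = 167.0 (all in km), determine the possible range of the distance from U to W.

120.1 ≤ UW ≤ 213.9 km

By the triangle inequality, |46.9 − 167.0| ≤ UW ≤ 46.9 + 167.0.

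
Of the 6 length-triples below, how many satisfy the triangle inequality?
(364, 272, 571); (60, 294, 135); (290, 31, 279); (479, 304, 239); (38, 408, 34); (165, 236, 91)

(272,364,571): 272+364 > 571 → valid
(60,135,294): 60+135 ≤ 294 → not valid
(31,279,290): 31+279 > 290 → valid
(239,304,479): 239+304 > 479 → valid
(34,38,408): 34+38 ≤ 408 → not valid
(91,165,236): 91+165 > 236 → valid
4 of the 6 triples form a triangle.

4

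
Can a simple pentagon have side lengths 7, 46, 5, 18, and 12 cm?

For a pentagon, each side must be shorter than the sum of the others.
Here the longest side is 46, but the remaining 4 sides sum to only 42.

No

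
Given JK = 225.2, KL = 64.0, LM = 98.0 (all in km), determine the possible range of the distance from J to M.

The maximum is all hops collinear in one direction: 225.2 + 64.0 + 98.0 = 387.2.
The longest hop is 225.2; the others sum to 162.0. Folding the others back against it leaves at least 225.2 − 162.0 = 63.2.

63.2 ≤ JM ≤ 387.2 km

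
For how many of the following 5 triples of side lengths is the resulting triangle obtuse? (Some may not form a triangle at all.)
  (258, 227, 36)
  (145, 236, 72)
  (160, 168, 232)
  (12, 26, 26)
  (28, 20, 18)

(258,227,36): 36²+227² = 52825 < 66564 = 258² → obtuse
(145,236,72): 72+145 ≤ 236, not a triangle
(160,168,232): 160²+168² = 53824 = 232² → right
(12,26,26): 12²+26² = 820 > 676 = 26² → acute
(28,20,18): 18²+20² = 724 < 784 = 28² → obtuse
2 of the 5 are obtuse.

2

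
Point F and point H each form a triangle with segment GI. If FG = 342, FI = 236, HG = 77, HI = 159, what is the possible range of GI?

From triangle FGI: |342 − 236| < GI < 342 + 236, i.e. 106 < GI < 578.
From triangle HGI: 82 < GI < 236.
Both must hold, so GI lies in the intersection.

106 < GI < 236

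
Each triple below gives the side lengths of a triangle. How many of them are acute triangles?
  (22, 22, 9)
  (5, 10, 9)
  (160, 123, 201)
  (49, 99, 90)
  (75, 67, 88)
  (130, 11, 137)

(22,22,9): 9²+22² = 565 > 484 = 22² → acute
(5,10,9): 5²+9² = 106 > 100 = 10² → acute
(160,123,201): 123²+160² = 40729 > 40401 = 201² → acute
(49,99,90): 49²+90² = 10501 > 9801 = 99² → acute
(75,67,88): 67²+75² = 10114 > 7744 = 88² → acute
(130,11,137): 11²+130² = 17021 < 18769 = 137² → obtuse
5 of the 6 are acute.

5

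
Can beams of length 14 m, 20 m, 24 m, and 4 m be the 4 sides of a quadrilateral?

Yes

A quadrilateral exists iff every side is shorter than the sum of the others — equivalently, the longest side is less than the sum of the rest.
Longest side 24 < 38 (sum of the remaining 3), so yes.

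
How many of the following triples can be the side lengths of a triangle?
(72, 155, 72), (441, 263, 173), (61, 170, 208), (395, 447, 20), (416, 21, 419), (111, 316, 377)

(72,72,155): 72+72 ≤ 155 → not valid
(173,263,441): 173+263 ≤ 441 → not valid
(61,170,208): 61+170 > 208 → valid
(20,395,447): 20+395 ≤ 447 → not valid
(21,416,419): 21+416 > 419 → valid
(111,316,377): 111+316 > 377 → valid
3 of the 6 triples form a triangle.

3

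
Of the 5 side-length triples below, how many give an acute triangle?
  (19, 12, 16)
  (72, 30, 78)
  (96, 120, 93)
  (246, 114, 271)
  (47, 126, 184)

3

(19,12,16): 12²+16² = 400 > 361 = 19² → acute
(72,30,78): 30²+72² = 6084 = 78² → right
(96,120,93): 93²+96² = 17865 > 14400 = 120² → acute
(246,114,271): 114²+246² = 73512 > 73441 = 271² → acute
(47,126,184): 47+126 ≤ 184, not a triangle
3 of the 5 are acute.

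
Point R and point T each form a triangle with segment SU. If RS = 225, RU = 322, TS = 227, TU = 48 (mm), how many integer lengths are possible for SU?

95

From triangle RSU: 97 < SU < 547.
From triangle TSU: 179 < SU < 275.
Intersection: 179 < SU < 275, so integers 180 through 274: 95 values.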